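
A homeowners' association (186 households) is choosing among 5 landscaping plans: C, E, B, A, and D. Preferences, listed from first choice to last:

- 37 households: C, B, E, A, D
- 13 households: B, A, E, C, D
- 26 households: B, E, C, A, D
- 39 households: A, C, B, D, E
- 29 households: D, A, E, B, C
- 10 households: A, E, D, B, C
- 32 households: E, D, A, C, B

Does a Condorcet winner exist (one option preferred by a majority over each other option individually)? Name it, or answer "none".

Checking pairwise contests:
E beats C 110–76.
B beats E 115–71.
C beats B 108–78.
E beats A 95–91.
C beats D 115–71.
Every option loses at least one head-to-head, so there is no Condorcet winner.

none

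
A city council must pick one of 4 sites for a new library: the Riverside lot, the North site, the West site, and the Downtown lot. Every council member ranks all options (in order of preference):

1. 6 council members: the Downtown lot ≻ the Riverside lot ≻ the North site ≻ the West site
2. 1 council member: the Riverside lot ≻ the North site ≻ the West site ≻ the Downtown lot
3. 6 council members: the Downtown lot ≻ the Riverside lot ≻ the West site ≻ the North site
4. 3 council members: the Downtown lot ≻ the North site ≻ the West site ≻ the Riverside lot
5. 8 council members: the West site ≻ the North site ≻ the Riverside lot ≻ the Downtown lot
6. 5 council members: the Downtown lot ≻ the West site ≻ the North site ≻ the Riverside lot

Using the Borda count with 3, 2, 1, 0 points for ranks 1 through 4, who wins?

the Riverside lot: 6·2 + 1·3 + 6·2 + 3·0 + 8·1 + 5·0 = 35
the North site: 6·1 + 1·2 + 6·0 + 3·2 + 8·2 + 5·1 = 35
the West site: 6·0 + 1·1 + 6·1 + 3·1 + 8·3 + 5·2 = 44
the Downtown lot: 6·3 + 1·0 + 6·3 + 3·3 + 8·0 + 5·3 = 60
the Downtown lot has the highest Borda score (60).

the Downtown lot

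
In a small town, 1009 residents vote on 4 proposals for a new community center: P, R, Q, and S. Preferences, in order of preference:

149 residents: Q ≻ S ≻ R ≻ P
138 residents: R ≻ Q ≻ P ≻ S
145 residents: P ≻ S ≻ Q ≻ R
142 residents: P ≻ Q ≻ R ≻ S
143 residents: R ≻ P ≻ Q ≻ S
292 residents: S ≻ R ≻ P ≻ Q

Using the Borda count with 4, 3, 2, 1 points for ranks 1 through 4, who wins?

P: 149·1 + 138·2 + 145·4 + 142·4 + 143·3 + 292·2 = 2586
R: 149·2 + 138·4 + 145·1 + 142·2 + 143·4 + 292·3 = 2727
Q: 149·4 + 138·3 + 145·2 + 142·3 + 143·2 + 292·1 = 2304
S: 149·3 + 138·1 + 145·3 + 142·1 + 143·1 + 292·4 = 2473
R has the highest Borda score (2727).

R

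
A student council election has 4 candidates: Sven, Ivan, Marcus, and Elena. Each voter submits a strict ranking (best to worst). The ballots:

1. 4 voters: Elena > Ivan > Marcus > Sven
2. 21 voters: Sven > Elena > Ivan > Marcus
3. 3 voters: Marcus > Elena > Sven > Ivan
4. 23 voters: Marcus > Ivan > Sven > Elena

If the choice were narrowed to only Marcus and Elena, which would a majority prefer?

Marcus

Voters preferring Marcus to Elena: 26; preferring Elena to Marcus: 25.
Marcus wins the head-to-head.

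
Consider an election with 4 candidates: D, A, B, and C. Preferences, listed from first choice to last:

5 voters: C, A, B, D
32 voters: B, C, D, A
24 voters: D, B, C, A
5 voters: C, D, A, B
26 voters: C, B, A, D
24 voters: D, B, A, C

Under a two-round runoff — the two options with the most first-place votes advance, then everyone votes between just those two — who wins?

C

Round 1 first-place votes: D 48, A 0, B 32, C 36.
D and C advance.
Runoff: D is preferred to C by 48 voters; C by 68.
C wins the runoff.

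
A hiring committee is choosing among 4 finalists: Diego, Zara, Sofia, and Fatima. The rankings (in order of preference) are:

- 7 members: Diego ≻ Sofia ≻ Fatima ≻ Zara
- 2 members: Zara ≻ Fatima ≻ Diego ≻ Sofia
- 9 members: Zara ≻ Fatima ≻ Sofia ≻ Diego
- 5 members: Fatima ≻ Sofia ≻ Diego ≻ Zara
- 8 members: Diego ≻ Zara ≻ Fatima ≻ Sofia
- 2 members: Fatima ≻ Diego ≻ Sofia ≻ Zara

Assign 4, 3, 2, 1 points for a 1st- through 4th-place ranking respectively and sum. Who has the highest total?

Diego: 7·4 + 2·2 + 9·1 + 5·2 + 8·4 + 2·3 = 89
Zara: 7·1 + 2·4 + 9·4 + 5·1 + 8·3 + 2·1 = 82
Sofia: 7·3 + 2·1 + 9·2 + 5·3 + 8·1 + 2·2 = 68
Fatima: 7·2 + 2·3 + 9·3 + 5·4 + 8·2 + 2·4 = 91
Fatima has the highest Borda score (91).

Fatima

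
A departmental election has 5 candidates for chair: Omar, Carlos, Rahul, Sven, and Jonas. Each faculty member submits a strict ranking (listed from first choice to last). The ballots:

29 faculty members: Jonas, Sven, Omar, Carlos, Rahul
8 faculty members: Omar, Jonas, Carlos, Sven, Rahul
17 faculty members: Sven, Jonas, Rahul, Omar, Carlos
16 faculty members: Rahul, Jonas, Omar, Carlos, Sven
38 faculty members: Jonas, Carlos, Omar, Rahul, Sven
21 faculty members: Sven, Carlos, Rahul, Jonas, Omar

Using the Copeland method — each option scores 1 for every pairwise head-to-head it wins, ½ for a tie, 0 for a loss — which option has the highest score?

Omar: beats Carlos and Rahul; loses to Sven and Jonas → score 2.
Carlos: beats Rahul; loses to Omar, Sven, and Jonas → score 1.
Rahul: loses to Omar, Carlos, Sven, and Jonas → score 0.
Sven: beats Omar, Carlos, and Rahul; loses to Jonas → score 3.
Jonas: beats Omar, Carlos, Rahul, and Sven → score 4.
Jonas has the best pairwise record.

Jonas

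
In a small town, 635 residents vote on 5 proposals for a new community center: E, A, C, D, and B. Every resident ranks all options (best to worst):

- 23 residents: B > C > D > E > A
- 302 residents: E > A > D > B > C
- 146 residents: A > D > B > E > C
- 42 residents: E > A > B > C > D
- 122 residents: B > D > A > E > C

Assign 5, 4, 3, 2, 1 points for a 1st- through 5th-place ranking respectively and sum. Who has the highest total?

E: 23·2 + 302·5 + 146·2 + 42·5 + 122·2 = 2302
A: 23·1 + 302·4 + 146·5 + 42·4 + 122·3 = 2495
C: 23·4 + 302·1 + 146·1 + 42·2 + 122·1 = 746
D: 23·3 + 302·3 + 146·4 + 42·1 + 122·4 = 2089
B: 23·5 + 302·2 + 146·3 + 42·3 + 122·5 = 1893
A has the highest Borda score (2495).

A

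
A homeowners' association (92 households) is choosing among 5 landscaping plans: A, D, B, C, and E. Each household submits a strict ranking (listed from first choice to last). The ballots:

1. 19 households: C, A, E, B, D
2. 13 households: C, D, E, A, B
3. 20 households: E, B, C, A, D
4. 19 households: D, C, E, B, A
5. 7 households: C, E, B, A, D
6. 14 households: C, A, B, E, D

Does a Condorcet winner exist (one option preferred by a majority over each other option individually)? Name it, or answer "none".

C

C vs A: 92–0 for C.
C vs D: 73–19 for C.
C vs B: 72–20 for C.
C vs E: 72–20 for C.
C beats every other option head-to-head.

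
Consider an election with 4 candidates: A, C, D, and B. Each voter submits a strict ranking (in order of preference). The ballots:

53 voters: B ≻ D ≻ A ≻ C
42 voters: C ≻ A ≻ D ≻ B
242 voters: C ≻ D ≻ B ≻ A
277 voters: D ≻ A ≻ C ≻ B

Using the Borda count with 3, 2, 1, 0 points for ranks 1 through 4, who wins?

A: 53·1 + 42·2 + 242·0 + 277·2 = 691
C: 53·0 + 42·3 + 242·3 + 277·1 = 1129
D: 53·2 + 42·1 + 242·2 + 277·3 = 1463
B: 53·3 + 42·0 + 242·1 + 277·0 = 401
D has the highest Borda score (1463).

D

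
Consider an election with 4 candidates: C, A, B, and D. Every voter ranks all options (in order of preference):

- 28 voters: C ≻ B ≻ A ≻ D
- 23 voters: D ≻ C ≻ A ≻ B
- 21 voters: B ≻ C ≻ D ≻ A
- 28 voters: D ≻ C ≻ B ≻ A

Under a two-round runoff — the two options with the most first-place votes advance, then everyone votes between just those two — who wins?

D

Round 1 first-place votes: C 28, A 0, B 21, D 51.
D and C advance.
Runoff: D is preferred to C by 51 voters; C by 49.
D wins the runoff.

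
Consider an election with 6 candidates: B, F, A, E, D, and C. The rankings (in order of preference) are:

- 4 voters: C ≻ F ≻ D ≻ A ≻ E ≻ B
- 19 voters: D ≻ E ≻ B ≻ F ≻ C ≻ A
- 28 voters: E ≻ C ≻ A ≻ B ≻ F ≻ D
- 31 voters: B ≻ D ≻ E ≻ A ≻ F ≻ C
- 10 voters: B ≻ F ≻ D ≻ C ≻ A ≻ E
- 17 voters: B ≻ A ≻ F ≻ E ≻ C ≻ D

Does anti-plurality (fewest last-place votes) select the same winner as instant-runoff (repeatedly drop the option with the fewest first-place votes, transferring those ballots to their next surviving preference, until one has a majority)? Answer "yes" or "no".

no

Anti-plurality — last-place votes: B 4, F 0, A 19, E 10, D 45, C 31. Winner: F.
Instant-runoff — R1 B 58, F 0, A 0, E 28, D 19, C 4 (B winner). Winner: B.
The two methods disagree.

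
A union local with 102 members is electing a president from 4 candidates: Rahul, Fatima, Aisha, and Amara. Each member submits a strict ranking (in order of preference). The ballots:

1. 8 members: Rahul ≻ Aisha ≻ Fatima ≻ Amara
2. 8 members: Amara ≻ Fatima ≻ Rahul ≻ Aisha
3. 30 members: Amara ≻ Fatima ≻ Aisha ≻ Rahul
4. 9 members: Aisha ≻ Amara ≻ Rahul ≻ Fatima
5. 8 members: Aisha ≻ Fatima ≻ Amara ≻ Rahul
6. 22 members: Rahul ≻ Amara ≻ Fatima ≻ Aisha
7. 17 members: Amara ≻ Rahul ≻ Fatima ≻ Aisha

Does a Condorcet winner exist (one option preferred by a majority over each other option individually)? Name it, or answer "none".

Amara

Amara vs Rahul: 72–30 for Amara.
Amara vs Fatima: 86–16 for Amara.
Amara vs Aisha: 77–25 for Amara.
Amara beats every other option head-to-head.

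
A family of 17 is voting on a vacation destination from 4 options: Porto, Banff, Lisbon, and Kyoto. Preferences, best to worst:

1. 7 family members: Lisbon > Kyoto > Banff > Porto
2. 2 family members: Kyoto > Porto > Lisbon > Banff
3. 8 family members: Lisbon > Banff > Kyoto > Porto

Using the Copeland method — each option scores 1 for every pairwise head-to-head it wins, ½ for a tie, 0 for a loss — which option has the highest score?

Lisbon

Porto: loses to Banff, Lisbon, and Kyoto → score 0.
Banff: beats Porto; loses to Lisbon and Kyoto → score 1.
Lisbon: beats Porto, Banff, and Kyoto → score 3.
Kyoto: beats Porto and Banff; loses to Lisbon → score 2.
Lisbon has the best pairwise record.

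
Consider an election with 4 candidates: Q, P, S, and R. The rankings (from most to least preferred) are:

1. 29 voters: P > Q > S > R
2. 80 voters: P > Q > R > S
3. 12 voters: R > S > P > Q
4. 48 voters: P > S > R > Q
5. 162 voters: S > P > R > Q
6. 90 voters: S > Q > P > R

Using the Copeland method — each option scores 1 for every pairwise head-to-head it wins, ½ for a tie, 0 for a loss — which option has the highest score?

S

Q: loses to P, S, and R → score 0.
P: beats Q and R; loses to S → score 2.
S: beats Q, P, and R → score 3.
R: beats Q; loses to P and S → score 1.
S has the best pairwise record.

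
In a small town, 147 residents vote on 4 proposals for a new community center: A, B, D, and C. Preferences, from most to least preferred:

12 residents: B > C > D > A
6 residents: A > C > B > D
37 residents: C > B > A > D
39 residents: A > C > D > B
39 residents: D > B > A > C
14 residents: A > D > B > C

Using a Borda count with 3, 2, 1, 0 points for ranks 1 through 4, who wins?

A: 12·0 + 6·3 + 37·1 + 39·3 + 39·1 + 14·3 = 253
B: 12·3 + 6·1 + 37·2 + 39·0 + 39·2 + 14·1 = 208
D: 12·1 + 6·0 + 37·0 + 39·1 + 39·3 + 14·2 = 196
C: 12·2 + 6·2 + 37·3 + 39·2 + 39·0 + 14·0 = 225
A has the highest Borda score (253).

A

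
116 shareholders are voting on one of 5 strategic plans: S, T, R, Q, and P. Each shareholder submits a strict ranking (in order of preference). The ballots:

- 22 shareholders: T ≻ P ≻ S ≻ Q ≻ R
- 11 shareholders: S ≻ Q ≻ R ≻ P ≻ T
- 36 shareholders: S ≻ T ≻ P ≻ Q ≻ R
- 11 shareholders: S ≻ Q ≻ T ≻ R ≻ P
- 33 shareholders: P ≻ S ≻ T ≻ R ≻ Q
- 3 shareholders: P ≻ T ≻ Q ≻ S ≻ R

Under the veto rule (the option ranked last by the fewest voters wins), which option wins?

Last-place votes: S 0, T 11, R 61, Q 33, P 11.
S is ranked last by the fewest voters, so S wins.

S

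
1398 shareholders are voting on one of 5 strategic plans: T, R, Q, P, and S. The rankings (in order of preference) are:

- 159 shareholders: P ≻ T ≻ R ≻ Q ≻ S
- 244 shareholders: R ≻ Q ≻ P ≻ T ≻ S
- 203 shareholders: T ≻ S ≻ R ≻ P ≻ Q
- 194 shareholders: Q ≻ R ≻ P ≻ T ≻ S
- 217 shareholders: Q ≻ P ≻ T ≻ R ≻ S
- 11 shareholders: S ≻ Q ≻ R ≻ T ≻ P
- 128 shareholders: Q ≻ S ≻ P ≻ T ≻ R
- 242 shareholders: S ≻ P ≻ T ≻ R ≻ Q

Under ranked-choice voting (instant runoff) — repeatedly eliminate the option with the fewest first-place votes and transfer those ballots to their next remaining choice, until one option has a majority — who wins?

Round 1: T 203, R 244, Q 539, P 159, S 253. Eliminate P.
Round 2: T 362, R 244, Q 539, S 253. Eliminate R.
Round 3: T 362, Q 783, S 253. Q has a majority.

Q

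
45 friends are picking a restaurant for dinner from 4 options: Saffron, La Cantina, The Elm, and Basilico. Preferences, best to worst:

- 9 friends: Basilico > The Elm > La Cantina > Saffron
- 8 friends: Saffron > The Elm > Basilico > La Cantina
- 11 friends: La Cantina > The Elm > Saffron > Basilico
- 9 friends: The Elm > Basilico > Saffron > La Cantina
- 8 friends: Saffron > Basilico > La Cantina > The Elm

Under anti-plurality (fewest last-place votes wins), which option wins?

Last-place votes: Saffron 9, La Cantina 17, The Elm 8, Basilico 11.
The Elm is ranked last by the fewest voters, so The Elm wins.

The Elm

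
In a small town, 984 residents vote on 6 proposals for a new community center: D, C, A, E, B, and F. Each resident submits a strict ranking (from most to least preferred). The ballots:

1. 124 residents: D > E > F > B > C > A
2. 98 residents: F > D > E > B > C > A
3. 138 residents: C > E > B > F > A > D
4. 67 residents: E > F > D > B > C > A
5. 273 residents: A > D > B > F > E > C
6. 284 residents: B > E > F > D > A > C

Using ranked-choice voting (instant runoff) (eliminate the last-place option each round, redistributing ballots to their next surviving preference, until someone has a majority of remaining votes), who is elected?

B

Round 1: D 124, C 138, A 273, E 67, B 284, F 98. Eliminate E.
Round 2: D 124, C 138, A 273, B 284, F 165. Eliminate D.
Round 3: C 138, A 273, B 284, F 289. Eliminate C.
Round 4: A 273, B 422, F 289. Eliminate A.
Round 5: B 695, F 289. B has a majority.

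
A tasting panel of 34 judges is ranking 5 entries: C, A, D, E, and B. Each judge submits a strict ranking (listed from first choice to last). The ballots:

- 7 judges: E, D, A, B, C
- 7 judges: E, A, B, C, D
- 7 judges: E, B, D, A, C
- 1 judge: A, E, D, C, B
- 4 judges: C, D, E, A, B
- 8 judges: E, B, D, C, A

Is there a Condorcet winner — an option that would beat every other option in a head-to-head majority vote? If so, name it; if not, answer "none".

E vs C: 30–4 for E.
E vs A: 33–1 for E.
E vs D: 30–4 for E.
E vs B: 34–0 for E.
E beats every other option head-to-head.

E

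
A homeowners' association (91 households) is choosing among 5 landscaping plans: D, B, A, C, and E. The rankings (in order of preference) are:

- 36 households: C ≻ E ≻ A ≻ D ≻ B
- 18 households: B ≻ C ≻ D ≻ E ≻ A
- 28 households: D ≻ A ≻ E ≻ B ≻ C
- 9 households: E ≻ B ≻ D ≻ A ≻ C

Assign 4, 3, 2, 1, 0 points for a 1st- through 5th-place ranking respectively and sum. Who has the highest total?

E

D: 36·1 + 18·2 + 28·4 + 9·2 = 202
B: 36·0 + 18·4 + 28·1 + 9·3 = 127
A: 36·2 + 18·0 + 28·3 + 9·1 = 165
C: 36·4 + 18·3 + 28·0 + 9·0 = 198
E: 36·3 + 18·1 + 28·2 + 9·4 = 218
E has the highest Borda score (218).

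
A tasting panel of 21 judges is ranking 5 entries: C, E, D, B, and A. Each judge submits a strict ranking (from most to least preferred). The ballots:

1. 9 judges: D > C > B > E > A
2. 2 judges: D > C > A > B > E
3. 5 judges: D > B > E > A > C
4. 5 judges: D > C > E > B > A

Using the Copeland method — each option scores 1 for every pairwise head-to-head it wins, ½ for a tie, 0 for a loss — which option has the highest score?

C: beats E, B, and A; loses to D → score 3.
E: beats A; loses to C, D, and B → score 1.
D: beats C, E, B, and A → score 4.
B: beats E and A; loses to C and D → score 2.
A: loses to C, E, D, and B → score 0.
D has the best pairwise record.

D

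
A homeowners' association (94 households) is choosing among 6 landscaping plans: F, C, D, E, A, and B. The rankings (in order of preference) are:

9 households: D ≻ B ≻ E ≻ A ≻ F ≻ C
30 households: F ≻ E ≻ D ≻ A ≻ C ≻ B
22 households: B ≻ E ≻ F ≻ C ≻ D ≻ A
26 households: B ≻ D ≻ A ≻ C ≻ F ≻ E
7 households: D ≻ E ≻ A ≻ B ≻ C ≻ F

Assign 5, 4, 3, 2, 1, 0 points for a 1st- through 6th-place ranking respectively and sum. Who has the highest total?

D

F: 9·1 + 30·5 + 22·3 + 26·1 + 7·0 = 251
C: 9·0 + 30·1 + 22·2 + 26·2 + 7·1 = 133
D: 9·5 + 30·3 + 22·1 + 26·4 + 7·5 = 296
E: 9·3 + 30·4 + 22·4 + 26·0 + 7·4 = 263
A: 9·2 + 30·2 + 22·0 + 26·3 + 7·3 = 177
B: 9·4 + 30·0 + 22·5 + 26·5 + 7·2 = 290
D has the highest Borda score (296).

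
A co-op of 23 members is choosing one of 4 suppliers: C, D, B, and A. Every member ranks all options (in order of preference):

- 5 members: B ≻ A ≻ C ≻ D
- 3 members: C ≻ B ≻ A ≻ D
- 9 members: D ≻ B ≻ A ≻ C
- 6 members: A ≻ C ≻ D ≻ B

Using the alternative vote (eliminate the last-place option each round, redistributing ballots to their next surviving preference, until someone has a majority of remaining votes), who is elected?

Round 1: C 3, D 9, B 5, A 6. Eliminate C.
Round 2: D 9, B 8, A 6. Eliminate A.
Round 3: D 15, B 8. D has a majority.

D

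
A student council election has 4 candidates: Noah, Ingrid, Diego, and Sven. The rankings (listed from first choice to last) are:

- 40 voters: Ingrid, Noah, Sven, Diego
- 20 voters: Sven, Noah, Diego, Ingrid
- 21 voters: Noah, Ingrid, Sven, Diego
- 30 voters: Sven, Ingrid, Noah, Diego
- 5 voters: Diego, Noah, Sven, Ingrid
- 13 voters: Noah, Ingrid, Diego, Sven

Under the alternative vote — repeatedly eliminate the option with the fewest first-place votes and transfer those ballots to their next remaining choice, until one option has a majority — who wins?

Round 1: Noah 34, Ingrid 40, Diego 5, Sven 50. Eliminate Diego.
Round 2: Noah 39, Ingrid 40, Sven 50. Eliminate Noah.
Round 3: Ingrid 74, Sven 55. Ingrid has a majority.

Ingrid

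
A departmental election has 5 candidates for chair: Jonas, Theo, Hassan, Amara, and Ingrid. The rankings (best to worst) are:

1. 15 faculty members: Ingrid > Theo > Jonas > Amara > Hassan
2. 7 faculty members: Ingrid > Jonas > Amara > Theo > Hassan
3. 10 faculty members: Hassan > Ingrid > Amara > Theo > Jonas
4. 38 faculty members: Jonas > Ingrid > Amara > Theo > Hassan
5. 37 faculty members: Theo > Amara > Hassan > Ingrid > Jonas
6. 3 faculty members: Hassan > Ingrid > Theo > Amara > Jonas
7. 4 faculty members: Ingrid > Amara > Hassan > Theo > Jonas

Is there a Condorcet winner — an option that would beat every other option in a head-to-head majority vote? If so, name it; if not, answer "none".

Ingrid

Ingrid vs Jonas: 76–38 for Ingrid.
Ingrid vs Theo: 77–37 for Ingrid.
Ingrid vs Hassan: 64–50 for Ingrid.
Ingrid vs Amara: 77–37 for Ingrid.
Ingrid beats every other option head-to-head.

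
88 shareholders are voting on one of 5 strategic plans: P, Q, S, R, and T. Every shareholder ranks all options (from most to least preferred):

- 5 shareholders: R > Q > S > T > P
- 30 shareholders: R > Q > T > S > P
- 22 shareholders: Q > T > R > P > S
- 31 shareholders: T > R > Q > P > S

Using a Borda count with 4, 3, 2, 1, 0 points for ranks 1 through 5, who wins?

P: 5·0 + 30·0 + 22·1 + 31·1 = 53
Q: 5·3 + 30·3 + 22·4 + 31·2 = 255
S: 5·2 + 30·1 + 22·0 + 31·0 = 40
R: 5·4 + 30·4 + 22·2 + 31·3 = 277
T: 5·1 + 30·2 + 22·3 + 31·4 = 255
R has the highest Borda score (277).

R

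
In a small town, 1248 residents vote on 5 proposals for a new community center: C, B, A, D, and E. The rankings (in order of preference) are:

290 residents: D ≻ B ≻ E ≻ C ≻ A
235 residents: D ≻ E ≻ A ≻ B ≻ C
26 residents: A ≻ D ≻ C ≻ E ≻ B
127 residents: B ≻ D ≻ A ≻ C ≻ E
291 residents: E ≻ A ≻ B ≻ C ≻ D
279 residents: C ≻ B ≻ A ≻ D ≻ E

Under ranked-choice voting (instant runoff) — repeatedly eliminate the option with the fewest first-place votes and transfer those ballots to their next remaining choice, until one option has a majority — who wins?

D

Round 1: C 279, B 127, A 26, D 525, E 291. Eliminate A.
Round 2: C 279, B 127, D 551, E 291. Eliminate B.
Round 3: C 279, D 678, E 291. D has a majority.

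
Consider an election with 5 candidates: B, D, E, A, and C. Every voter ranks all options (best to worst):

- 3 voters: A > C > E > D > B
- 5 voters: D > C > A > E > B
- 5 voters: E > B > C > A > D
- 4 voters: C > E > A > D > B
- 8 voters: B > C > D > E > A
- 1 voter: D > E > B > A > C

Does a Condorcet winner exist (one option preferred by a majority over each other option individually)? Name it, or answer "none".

Checking pairwise contests:
E beats B 18–8.
C beats D 20–6.
D beats E 14–12.
B beats A 14–12.
B beats C 14–12.
Every option loses at least one head-to-head, so there is no Condorcet winner.

none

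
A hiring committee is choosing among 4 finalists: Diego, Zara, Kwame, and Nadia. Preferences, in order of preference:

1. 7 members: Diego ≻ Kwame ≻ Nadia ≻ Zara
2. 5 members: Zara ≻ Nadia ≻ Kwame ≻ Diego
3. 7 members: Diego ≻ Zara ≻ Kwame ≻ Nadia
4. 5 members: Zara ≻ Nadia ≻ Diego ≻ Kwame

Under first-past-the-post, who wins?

First-place votes: Diego 14, Zara 10, Kwame 0, Nadia 0.
Diego has the most first-place votes.

Diego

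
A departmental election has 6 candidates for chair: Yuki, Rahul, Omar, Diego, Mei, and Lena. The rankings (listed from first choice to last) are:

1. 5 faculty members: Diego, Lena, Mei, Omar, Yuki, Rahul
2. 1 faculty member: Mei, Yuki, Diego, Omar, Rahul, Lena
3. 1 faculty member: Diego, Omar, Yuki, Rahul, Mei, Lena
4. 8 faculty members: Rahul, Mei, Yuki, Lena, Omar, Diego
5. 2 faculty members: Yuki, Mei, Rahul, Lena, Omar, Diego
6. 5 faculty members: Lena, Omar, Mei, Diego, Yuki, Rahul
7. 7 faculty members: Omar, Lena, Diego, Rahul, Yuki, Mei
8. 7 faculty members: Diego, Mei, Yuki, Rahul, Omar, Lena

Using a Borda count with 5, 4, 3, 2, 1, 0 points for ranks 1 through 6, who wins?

Mei

Yuki: 5·1 + 1·4 + 1·3 + 8·3 + 2·5 + 5·1 + 7·1 + 7·3 = 79
Rahul: 5·0 + 1·1 + 1·2 + 8·5 + 2·3 + 5·0 + 7·2 + 7·2 = 77
Omar: 5·2 + 1·2 + 1·4 + 8·1 + 2·1 + 5·4 + 7·5 + 7·1 = 88
Diego: 5·5 + 1·3 + 1·5 + 8·0 + 2·0 + 5·2 + 7·3 + 7·5 = 99
Mei: 5·3 + 1·5 + 1·1 + 8·4 + 2·4 + 5·3 + 7·0 + 7·4 = 104
Lena: 5·4 + 1·0 + 1·0 + 8·2 + 2·2 + 5·5 + 7·4 + 7·0 = 93
Mei has the highest Borda score (104).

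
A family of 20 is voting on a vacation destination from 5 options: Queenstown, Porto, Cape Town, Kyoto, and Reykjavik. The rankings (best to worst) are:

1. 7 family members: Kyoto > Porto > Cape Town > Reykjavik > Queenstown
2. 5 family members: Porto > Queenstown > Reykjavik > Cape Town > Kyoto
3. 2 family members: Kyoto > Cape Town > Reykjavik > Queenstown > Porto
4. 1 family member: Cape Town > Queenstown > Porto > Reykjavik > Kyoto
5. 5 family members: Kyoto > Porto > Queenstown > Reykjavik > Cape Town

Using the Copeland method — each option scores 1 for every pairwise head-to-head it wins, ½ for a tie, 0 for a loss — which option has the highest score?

Kyoto

Queenstown: beats Reykjavik; ties Cape Town; loses to Porto and Kyoto → score 1.5.
Porto: beats Queenstown, Cape Town, and Reykjavik; loses to Kyoto → score 3.
Cape Town: ties Queenstown and Reykjavik; loses to Porto and Kyoto → score 1.
Kyoto: beats Queenstown, Porto, Cape Town, and Reykjavik → score 4.
Reykjavik: ties Cape Town; loses to Queenstown, Porto, and Kyoto → score 0.5.
Kyoto has the best pairwise record.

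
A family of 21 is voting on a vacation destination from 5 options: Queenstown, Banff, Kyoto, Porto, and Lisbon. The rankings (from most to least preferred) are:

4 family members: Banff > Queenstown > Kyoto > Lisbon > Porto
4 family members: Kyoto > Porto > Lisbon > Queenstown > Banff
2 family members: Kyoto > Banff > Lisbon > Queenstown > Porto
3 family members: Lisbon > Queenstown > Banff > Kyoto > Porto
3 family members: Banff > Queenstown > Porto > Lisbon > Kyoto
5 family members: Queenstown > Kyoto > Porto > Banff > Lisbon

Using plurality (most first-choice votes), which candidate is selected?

Banff

First-place votes: Queenstown 5, Banff 7, Kyoto 6, Porto 0, Lisbon 3.
Banff has the most first-place votes.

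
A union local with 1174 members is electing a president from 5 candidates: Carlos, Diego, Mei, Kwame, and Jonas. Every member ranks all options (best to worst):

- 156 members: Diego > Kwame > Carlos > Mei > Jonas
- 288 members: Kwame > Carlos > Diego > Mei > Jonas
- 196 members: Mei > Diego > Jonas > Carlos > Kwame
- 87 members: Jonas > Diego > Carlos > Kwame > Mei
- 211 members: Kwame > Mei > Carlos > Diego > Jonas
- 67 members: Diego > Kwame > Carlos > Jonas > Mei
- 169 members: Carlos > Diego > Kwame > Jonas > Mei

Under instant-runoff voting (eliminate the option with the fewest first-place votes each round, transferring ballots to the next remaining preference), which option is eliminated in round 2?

Round 1: Carlos 169, Diego 223, Mei 196, Kwame 499, Jonas 87. Eliminate Jonas.
Round 2: Carlos 169, Diego 310, Mei 196, Kwame 499. Eliminate Carlos.

Carlos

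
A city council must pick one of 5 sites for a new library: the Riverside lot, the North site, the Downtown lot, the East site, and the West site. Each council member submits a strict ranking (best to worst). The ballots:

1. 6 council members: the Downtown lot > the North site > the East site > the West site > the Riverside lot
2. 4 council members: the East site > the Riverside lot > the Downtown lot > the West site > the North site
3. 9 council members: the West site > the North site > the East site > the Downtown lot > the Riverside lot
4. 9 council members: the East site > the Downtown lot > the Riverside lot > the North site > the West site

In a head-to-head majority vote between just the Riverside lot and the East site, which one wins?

Voters preferring the Riverside lot to the East site: 0; preferring the East site to the Riverside lot: 28.
the East site wins the head-to-head.

the East site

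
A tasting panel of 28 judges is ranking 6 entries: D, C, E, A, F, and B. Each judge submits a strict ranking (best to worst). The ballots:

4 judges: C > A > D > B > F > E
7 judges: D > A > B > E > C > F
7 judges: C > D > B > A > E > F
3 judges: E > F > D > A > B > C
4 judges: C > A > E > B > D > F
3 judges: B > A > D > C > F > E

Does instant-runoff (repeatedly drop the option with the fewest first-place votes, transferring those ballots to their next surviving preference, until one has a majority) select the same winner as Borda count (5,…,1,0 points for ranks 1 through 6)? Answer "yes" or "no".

no

Instant-runoff — R1 D 7, C 15, E 3, A 0, F 0, B 3 (C winner). Winner: C.
Borda — scores: D 97, C 88, E 48, A 92, F 19, B 76. Winner: D.
The two methods disagree.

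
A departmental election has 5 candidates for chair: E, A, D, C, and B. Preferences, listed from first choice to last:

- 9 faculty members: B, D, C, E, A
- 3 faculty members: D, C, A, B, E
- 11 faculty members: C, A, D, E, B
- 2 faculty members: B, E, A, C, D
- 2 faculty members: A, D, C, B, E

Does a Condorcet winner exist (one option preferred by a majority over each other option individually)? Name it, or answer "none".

Checking pairwise contests:
A beats E 16–11.
C beats A 23–4.
A beats D 15–12.
D beats C 14–13.
A beats B 16–11.
Every option loses at least one head-to-head, so there is no Condorcet winner.

none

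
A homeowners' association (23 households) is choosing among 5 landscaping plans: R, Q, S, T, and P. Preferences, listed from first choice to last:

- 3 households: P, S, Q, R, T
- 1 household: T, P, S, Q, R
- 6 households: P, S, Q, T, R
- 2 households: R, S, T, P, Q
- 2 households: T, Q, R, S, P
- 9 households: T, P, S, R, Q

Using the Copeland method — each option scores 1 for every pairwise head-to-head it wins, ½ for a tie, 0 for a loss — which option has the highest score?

T

R: loses to Q, S, T, and P → score 0.
Q: beats R; loses to S, T, and P → score 1.
S: beats R and Q; loses to T and P → score 2.
T: beats R, Q, S, and P → score 4.
P: beats R, Q, and S; loses to T → score 3.
T has the best pairwise record.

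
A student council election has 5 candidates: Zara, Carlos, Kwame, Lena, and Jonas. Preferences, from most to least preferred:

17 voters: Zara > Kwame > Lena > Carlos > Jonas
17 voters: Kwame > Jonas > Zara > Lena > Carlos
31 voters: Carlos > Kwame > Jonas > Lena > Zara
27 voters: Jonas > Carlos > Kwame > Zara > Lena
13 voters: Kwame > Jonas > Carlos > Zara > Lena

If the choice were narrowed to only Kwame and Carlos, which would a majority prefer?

Voters preferring Kwame to Carlos: 47; preferring Carlos to Kwame: 58.
Carlos wins the head-to-head.

Carlos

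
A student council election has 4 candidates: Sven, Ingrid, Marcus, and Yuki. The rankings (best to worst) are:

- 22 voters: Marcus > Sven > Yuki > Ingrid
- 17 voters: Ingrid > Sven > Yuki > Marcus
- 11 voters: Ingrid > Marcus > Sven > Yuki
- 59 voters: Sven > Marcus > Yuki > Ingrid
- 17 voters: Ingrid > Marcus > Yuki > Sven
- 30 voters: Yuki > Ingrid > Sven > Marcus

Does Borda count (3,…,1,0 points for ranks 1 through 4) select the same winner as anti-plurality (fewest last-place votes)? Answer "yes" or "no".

no

Borda — scores: Sven 296, Ingrid 195, Marcus 240, Yuki 205. Winner: Sven.
Anti-plurality — last-place votes: Sven 17, Ingrid 81, Marcus 47, Yuki 11. Winner: Yuki.
The two methods disagree.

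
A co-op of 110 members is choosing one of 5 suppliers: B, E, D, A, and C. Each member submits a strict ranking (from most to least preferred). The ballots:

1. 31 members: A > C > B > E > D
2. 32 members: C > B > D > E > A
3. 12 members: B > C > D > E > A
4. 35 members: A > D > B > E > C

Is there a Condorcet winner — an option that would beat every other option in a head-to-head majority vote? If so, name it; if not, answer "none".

A vs B: 66–44 for A.
A vs E: 66–44 for A.
A vs D: 66–44 for A.
A vs C: 66–44 for A.
A beats every other option head-to-head.

A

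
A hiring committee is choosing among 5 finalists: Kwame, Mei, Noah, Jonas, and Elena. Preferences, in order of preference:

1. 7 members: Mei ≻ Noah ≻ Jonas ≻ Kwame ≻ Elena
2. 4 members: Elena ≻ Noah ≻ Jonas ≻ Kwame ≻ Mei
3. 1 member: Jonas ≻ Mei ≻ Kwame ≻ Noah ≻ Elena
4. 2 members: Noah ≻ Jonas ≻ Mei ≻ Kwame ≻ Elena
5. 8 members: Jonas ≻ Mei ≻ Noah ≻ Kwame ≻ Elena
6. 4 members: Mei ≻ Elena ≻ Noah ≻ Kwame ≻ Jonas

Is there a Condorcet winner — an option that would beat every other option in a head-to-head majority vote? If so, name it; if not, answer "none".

none

Checking pairwise contests:
Mei beats Kwame 22–4.
Jonas beats Mei 15–11.
Mei beats Noah 20–6.
Noah beats Jonas 17–9.
Kwame beats Elena 18–8.
Every option loses at least one head-to-head, so there is no Condorcet winner.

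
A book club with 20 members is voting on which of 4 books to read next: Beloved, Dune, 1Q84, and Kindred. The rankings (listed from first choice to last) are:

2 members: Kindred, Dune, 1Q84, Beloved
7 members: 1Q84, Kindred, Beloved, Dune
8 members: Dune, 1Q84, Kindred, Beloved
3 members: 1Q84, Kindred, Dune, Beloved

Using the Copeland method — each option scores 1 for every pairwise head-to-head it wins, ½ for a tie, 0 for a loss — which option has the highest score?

Beloved: loses to Dune, 1Q84, and Kindred → score 0.
Dune: beats Beloved; ties 1Q84; loses to Kindred → score 1.5.
1Q84: beats Beloved and Kindred; ties Dune → score 2.5.
Kindred: beats Beloved and Dune; loses to 1Q84 → score 2.
1Q84 has the best pairwise record.

1Q84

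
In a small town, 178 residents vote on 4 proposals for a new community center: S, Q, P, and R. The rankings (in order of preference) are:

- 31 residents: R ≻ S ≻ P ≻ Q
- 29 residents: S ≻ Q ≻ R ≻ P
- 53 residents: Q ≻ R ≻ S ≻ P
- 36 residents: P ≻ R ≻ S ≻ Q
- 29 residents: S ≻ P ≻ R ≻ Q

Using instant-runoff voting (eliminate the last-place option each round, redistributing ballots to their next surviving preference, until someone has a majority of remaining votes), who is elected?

Round 1: S 58, Q 53, P 36, R 31. Eliminate R.
Round 2: S 89, Q 53, P 36. Eliminate P.
Round 3: S 125, Q 53. S has a majority.

S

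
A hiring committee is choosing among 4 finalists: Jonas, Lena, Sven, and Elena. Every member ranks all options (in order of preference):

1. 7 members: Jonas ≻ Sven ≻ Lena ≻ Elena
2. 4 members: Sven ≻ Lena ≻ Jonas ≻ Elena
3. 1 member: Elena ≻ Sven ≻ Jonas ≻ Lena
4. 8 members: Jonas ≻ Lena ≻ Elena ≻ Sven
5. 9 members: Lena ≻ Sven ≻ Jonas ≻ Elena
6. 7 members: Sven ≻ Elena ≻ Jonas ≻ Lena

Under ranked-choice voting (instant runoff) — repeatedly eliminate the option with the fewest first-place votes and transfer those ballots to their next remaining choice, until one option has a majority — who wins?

Sven

Round 1: Jonas 15, Lena 9, Sven 11, Elena 1. Eliminate Elena.
Round 2: Jonas 15, Lena 9, Sven 12. Eliminate Lena.
Round 3: Jonas 15, Sven 21. Sven has a majority.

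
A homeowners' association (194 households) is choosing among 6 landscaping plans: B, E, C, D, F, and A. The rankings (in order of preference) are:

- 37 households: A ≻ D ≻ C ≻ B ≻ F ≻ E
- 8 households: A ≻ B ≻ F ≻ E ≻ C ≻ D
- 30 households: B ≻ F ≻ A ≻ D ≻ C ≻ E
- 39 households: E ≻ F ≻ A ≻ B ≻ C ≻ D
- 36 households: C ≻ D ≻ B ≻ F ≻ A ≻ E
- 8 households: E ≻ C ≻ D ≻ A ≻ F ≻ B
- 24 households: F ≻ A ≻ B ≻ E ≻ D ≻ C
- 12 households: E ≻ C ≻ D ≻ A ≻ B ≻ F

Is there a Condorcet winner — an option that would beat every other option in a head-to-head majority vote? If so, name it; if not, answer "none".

Checking pairwise contests:
A beats B 128–66.
B beats E 135–59.
B beats C 101–93.
B beats D 101–93.
B beats F 123–71.
F beats A 129–65.
Every option loses at least one head-to-head, so there is no Condorcet winner.

none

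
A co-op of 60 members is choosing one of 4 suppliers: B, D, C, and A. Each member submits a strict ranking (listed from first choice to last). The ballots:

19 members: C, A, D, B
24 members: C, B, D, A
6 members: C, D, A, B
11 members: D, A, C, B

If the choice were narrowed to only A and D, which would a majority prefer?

Voters preferring A to D: 19; preferring D to A: 41.
D wins the head-to-head.

D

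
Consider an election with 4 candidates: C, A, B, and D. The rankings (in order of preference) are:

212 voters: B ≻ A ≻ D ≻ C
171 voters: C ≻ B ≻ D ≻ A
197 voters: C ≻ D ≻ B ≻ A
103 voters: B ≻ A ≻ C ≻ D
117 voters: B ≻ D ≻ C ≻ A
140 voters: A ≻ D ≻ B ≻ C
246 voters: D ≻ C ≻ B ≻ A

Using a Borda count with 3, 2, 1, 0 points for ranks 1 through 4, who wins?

C: 212·0 + 171·3 + 197·3 + 103·1 + 117·1 + 140·0 + 246·2 = 1816
A: 212·2 + 171·0 + 197·0 + 103·2 + 117·0 + 140·3 + 246·0 = 1050
B: 212·3 + 171·2 + 197·1 + 103·3 + 117·3 + 140·1 + 246·1 = 2221
D: 212·1 + 171·1 + 197·2 + 103·0 + 117·2 + 140·2 + 246·3 = 2029
B has the highest Borda score (2221).

B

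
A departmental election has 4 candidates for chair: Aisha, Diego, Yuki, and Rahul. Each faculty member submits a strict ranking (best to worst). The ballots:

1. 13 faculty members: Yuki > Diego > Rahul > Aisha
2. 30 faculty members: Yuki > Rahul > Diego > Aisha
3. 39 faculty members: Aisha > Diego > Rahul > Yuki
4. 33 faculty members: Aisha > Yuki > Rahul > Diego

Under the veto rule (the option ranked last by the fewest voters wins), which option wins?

Last-place votes: Aisha 43, Diego 33, Yuki 39, Rahul 0.
Rahul is ranked last by the fewest voters, so Rahul wins.

Rahul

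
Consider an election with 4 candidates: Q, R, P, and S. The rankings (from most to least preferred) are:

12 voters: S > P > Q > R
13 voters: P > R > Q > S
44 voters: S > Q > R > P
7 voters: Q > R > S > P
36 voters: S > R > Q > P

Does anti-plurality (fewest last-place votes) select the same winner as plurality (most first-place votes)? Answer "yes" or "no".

Anti-plurality — last-place votes: Q 0, R 12, P 87, S 13. Winner: Q.
Plurality — first-place votes: Q 7, R 0, P 13, S 92. Winner: S.
The two methods disagree.

no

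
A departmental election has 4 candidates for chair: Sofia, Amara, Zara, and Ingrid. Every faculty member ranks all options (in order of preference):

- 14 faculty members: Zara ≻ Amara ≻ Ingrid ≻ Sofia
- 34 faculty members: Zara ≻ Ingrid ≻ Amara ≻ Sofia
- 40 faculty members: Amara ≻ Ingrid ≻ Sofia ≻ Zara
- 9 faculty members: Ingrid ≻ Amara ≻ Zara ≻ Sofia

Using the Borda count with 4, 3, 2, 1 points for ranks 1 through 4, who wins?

Sofia: 14·1 + 34·1 + 40·2 + 9·1 = 137
Amara: 14·3 + 34·2 + 40·4 + 9·3 = 297
Zara: 14·4 + 34·4 + 40·1 + 9·2 = 250
Ingrid: 14·2 + 34·3 + 40·3 + 9·4 = 286
Amara has the highest Borda score (297).

Amara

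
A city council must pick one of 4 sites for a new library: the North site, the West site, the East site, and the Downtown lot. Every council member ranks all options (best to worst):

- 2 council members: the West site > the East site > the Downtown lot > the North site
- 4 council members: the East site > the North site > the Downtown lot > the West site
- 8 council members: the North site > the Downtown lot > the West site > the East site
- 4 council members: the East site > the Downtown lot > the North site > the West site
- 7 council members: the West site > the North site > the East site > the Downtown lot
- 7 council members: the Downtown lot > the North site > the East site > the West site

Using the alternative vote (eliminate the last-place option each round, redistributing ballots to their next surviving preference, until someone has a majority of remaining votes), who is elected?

Round 1: the North site 8, the West site 9, the East site 8, the Downtown lot 7. Eliminate the Downtown lot.
Round 2: the North site 15, the West site 9, the East site 8. Eliminate the East site.
Round 3: the North site 23, the West site 9. The North site has a majority.

the North site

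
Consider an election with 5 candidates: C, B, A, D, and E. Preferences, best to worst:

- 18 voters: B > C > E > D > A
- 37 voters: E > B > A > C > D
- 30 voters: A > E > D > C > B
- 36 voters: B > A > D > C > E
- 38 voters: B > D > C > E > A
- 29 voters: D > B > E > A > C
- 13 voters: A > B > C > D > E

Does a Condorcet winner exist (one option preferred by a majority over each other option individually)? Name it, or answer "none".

B

B vs C: 171–30 for B.
B vs A: 158–43 for B.
B vs D: 142–59 for B.
B vs E: 134–67 for B.
B beats every other option head-to-head.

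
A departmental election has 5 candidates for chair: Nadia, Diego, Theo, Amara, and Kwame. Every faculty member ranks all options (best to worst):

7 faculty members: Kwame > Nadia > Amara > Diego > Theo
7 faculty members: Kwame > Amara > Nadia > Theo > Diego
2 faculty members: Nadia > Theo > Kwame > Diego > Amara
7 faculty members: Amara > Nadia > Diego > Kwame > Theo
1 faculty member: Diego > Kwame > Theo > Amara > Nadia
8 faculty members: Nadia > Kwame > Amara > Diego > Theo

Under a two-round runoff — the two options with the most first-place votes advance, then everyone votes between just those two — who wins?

Nadia

Round 1 first-place votes: Nadia 10, Diego 1, Theo 0, Amara 7, Kwame 14.
Kwame and Nadia advance.
Runoff: Kwame is preferred to Nadia by 15 voters; Nadia by 17.
Nadia wins the runoff.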